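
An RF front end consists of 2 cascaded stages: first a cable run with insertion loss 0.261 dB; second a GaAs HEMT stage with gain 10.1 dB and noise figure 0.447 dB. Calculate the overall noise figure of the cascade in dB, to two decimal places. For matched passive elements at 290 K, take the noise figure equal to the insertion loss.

0.71 dB

Convert to linear (a loss of L dB is a gain of −L dB): F_i = 10^(NF_i/10), G_i = 10^(G_i,dB/10)
  Stage 1: F_1 = 10^(0.261/10) = 1.062, G_1 = 10^(−0.261/10) = 0.9417
  Stage 2: F_2 = 10^(0.447/10) = 1.108, G_2 = 10^(10.1/10) = 10.23
Friis cascade:
  F = 1.062 + (1.108 − 1)/0.9417 = 1.177
NF = 10 log₁₀(1.177) = 0.71 dB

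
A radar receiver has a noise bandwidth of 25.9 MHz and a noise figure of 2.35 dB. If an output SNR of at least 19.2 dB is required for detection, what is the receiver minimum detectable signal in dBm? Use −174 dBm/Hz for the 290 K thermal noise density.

−78.3 dBm

Sensitivity = −174 + 10 log₁₀(B) + NF + SNR_min
= −174 + 74.13 + 2.35 + 19.2
= −78.32 dBm → −78.3 dBm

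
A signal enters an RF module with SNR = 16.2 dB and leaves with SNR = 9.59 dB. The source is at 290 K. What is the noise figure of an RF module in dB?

6.61 dB

NF (dB) = SNR_in(dB) − SNR_out(dB) when the source is at T₀
NF = 16.2 − 9.59 = 6.61 dB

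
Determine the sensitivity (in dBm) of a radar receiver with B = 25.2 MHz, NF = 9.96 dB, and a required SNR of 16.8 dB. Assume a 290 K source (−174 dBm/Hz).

−73.2 dBm

Sensitivity = −174 + 10 log₁₀(B) + NF + SNR_min
= −174 + 74.01 + 9.96 + 16.8
= −73.23 dBm → −73.2 dBm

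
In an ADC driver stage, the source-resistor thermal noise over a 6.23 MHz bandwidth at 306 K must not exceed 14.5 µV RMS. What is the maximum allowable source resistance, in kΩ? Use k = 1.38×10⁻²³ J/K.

2.00 kΩ

Johnson–Nyquist: V_n = √(4kTRB) ⇒ R = V_n² / (4kTB)
4kTB = 4 × 1.38×10⁻²³ × 306 × 6.23×10⁶ = 1.05×10⁻¹³
R = (1.45×10⁻⁵)² / 1.05×10⁻¹³ = 2.00×10³ Ω = 2.00 kΩ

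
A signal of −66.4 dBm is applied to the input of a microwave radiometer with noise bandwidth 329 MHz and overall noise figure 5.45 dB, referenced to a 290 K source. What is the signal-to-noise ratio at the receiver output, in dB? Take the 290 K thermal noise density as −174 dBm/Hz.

Noise floor: N = −174 + 10 log₁₀(B) + NF
10 log₁₀(3.29×10⁸) = 85.17 dB
N = −174 + 85.17 + 5.45 = −83.38 dBm
SNR = P_sig − N = −66.4 − (−83.38) = 16.98 dB → 17.0 dB

17.0 dB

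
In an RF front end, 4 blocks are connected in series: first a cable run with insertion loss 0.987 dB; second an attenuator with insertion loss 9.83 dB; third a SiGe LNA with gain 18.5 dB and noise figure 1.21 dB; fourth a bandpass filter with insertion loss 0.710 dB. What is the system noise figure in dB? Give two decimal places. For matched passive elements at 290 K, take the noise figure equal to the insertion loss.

Convert to linear (a loss of L dB is a gain of −L dB): F_i = 10^(NF_i/10), G_i = 10^(G_i,dB/10)
  Stage 1: F_1 = 10^(0.987/10) = 1.255, G_1 = 10^(−0.987/10) = 0.7967
  Stage 2: F_2 = 10^(9.83/10) = 9.616, G_2 = 10^(−9.83/10) = 0.1040
  Stage 3: F_3 = 10^(1.21/10) = 1.321, G_3 = 10^(18.5/10) = 70.79
  Stage 4: F_4 = 10^(0.710/10) = 1.178, G_4 = 10^(−0.710/10) = 0.8492
Friis cascade:
  F = 1.255 + (9.616 − 1)/0.7967 + (1.321 − 1)/0.08285 + (1.178 − 1)/5.865 = 15.98
NF = 10 log₁₀(15.98) = 12.04 dB

12.04 dB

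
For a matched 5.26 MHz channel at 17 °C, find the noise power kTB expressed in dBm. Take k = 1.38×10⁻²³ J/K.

T = 17 °C + 273.15 = 290.15 K
P_n = kTB = 1.38×10⁻²³ × 290.15 × 5.26×10⁶ = 2.11×10⁻¹⁴ W
In dBm: 10 log₁₀(2.11×10⁻¹⁴ / 10⁻³) = −106.8 dBm

−106.8 dBm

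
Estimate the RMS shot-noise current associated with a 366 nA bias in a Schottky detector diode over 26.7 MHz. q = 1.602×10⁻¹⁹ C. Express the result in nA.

I_n = √(2qI·B)
2qI·B = 2 × 1.602×10⁻¹⁹ × 3.66×10⁻⁷ × 2.67×10⁷ = 3.13×10⁻¹⁸ A²
I_n = √(3.13×10⁻¹⁸) = 1.77×10⁻⁹ A = 1.77 nA

1.77 nA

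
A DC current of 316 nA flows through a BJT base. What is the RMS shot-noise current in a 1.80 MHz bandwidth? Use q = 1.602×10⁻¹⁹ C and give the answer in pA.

427 pA

I_n = √(2qI·B)
2qI·B = 2 × 1.602×10⁻¹⁹ × 3.16×10⁻⁷ × 1.80×10⁶ = 1.82×10⁻¹⁹ A²
I_n = √(1.82×10⁻¹⁹) = 4.27×10⁻¹⁰ A = 427 pA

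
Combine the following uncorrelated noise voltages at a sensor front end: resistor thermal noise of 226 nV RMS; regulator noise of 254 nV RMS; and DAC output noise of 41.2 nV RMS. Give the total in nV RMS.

342 nV

Uncorrelated sources add in power (mean-square): V_tot = √(ΣV_i²)
V_tot = √[(2.26×10⁻⁷)² + (2.54×10⁻⁷)² + (4.12×10⁻⁸)²] = 3.42×10⁻⁷ V = 342 nV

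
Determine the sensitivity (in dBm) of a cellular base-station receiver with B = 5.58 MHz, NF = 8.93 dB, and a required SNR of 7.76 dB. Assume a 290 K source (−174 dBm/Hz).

−89.8 dBm

Sensitivity = −174 + 10 log₁₀(B) + NF + SNR_min
= −174 + 67.47 + 8.93 + 7.76
= −89.84 dBm → −89.8 dBm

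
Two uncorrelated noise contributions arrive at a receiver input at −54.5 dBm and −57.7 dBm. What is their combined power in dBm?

Convert to linear, add, convert back:
P₁ = 3.55×10⁻⁹ W, P₂ = 1.70×10⁻⁹ W
P_tot = 5.25×10⁻⁹ W → 10 log₁₀(P_tot / 10⁻³) = −52.8 dBm

−52.8 dBm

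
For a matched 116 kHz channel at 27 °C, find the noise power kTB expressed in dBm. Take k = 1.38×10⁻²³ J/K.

−123.2 dBm

T = 27 °C + 273.15 = 300.15 K
P_n = kTB = 1.38×10⁻²³ × 300.15 × 1.16×10⁵ = 4.80×10⁻¹⁶ W
In dBm: 10 log₁₀(4.80×10⁻¹⁶ / 10⁻³) = −123.2 dBm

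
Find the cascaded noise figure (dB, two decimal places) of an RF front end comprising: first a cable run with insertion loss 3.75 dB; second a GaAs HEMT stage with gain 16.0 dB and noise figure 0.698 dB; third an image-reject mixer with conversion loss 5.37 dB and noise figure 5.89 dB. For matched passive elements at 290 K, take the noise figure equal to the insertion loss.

4.71 dB

Convert to linear (a loss of L dB is a gain of −L dB): F_i = 10^(NF_i/10), G_i = 10^(G_i,dB/10)
  Stage 1: F_1 = 10^(3.75/10) = 2.371, G_1 = 10^(−3.75/10) = 0.4217
  Stage 2: F_2 = 10^(0.698/10) = 1.174, G_2 = 10^(16.0/10) = 39.81
  Stage 3: F_3 = 10^(5.89/10) = 3.882, G_3 = 10^(−5.37/10) = 0.2904
Friis cascade:
  F = 2.371 + (1.174 − 1)/0.4217 + (3.882 − 1)/16.79 = 2.956
NF = 10 log₁₀(2.956) = 4.71 dB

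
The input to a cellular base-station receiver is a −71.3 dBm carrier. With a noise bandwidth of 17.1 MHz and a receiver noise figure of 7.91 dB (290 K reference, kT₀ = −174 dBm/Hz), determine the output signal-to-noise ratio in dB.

22.5 dB

Noise floor: N = −174 + 10 log₁₀(B) + NF
10 log₁₀(1.71×10⁷) = 72.33 dB
N = −174 + 72.33 + 7.91 = −93.76 dBm
SNR = P_sig − N = −71.3 − (−93.76) = 22.46 dB → 22.5 dB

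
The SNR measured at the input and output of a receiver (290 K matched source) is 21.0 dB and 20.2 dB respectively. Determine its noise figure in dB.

NF (dB) = SNR_in(dB) − SNR_out(dB) when the source is at T₀
NF = 21.0 − 20.2 = 0.8 dB

0.8 dB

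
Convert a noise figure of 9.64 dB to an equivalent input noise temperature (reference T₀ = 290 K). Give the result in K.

F = 10^(9.64/10) = 9.2045
T_e = (F − 1)·T₀ = (9.2045 − 1) × 290 = 2379 K

2379 K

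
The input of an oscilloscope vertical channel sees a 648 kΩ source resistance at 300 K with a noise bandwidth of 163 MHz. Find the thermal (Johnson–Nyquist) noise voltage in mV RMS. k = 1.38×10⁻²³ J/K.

1.32 mV

V_n = √(4kTRB)
4kTRB = 4 × 1.38×10⁻²³ × 300 × 6.48×10⁵ × 1.63×10⁸ = 1.75×10⁻⁶ V²
V_n = √(1.75×10⁻⁶) = 1.32×10⁻³ V = 1.32 mV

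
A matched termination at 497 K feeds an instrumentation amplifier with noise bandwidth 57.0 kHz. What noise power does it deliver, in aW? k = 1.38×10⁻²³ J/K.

391 aW

P_n = kTB = 1.38×10⁻²³ × 497 × 5.70×10⁴ = 3.91×10⁻¹⁶ W = 391 aW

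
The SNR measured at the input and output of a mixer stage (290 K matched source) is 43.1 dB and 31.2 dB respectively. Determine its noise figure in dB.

NF (dB) = SNR_in(dB) − SNR_out(dB) when the source is at T₀
NF = 43.1 − 31.2 = 11.9 dB

11.9 dB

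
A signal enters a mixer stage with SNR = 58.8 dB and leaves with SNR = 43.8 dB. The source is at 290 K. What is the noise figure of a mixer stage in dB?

15.0 dB

NF (dB) = SNR_in(dB) − SNR_out(dB) when the source is at T₀
NF = 58.8 − 43.8 = 15.0 dB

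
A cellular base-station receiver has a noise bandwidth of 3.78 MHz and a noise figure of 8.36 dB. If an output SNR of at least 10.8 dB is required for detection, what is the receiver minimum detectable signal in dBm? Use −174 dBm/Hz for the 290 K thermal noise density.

Sensitivity = −174 + 10 log₁₀(B) + NF + SNR_min
= −174 + 65.77 + 8.36 + 10.8
= −89.07 dBm → −89.1 dBm

−89.1 dBm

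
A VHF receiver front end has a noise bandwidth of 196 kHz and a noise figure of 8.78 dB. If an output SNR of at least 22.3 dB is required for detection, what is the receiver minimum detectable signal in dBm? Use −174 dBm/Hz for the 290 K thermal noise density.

−90.0 dBm

Sensitivity = −174 + 10 log₁₀(B) + NF + SNR_min
= −174 + 52.92 + 8.78 + 22.3
= −90.00 dBm → −90.0 dBm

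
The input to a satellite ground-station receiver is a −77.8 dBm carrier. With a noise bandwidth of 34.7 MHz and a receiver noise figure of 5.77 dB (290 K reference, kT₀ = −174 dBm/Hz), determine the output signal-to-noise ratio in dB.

15.0 dB

Noise floor: N = −174 + 10 log₁₀(B) + NF
10 log₁₀(3.47×10⁷) = 75.4 dB
N = −174 + 75.4 + 5.77 = −92.83 dBm
SNR = P_sig − N = −77.8 − (−92.83) = 15.03 dB → 15.0 dB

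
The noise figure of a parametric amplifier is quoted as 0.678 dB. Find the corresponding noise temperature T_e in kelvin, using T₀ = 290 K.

49.0 K

F = 10^(0.678/10) = 1.16896
T_e = (F − 1)·T₀ = (1.16896 − 1) × 290 = 49.0 K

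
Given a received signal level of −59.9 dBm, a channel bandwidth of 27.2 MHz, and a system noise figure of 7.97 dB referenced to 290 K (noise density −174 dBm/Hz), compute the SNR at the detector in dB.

Noise floor: N = −174 + 10 log₁₀(B) + NF
10 log₁₀(2.72×10⁷) = 74.35 dB
N = −174 + 74.35 + 7.97 = −91.68 dBm
SNR = P_sig − N = −59.9 − (−91.68) = 31.78 dB → 31.8 dB

31.8 dB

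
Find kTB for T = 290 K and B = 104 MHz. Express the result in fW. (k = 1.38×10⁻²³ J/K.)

P_n = kTB = 1.38×10⁻²³ × 290 × 1.04×10⁸ = 4.16×10⁻¹³ W = 416 fW

416 fW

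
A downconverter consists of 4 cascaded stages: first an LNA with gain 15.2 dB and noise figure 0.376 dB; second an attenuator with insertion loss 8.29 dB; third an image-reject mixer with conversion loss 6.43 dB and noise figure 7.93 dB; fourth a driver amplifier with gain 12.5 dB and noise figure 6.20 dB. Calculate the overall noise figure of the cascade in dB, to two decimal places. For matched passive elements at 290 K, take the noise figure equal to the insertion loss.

Convert to linear (a loss of L dB is a gain of −L dB): F_i = 10^(NF_i/10), G_i = 10^(G_i,dB/10)
  Stage 1: F_1 = 10^(0.376/10) = 1.090, G_1 = 10^(15.2/10) = 33.11
  Stage 2: F_2 = 10^(8.29/10) = 6.745, G_2 = 10^(−8.29/10) = 0.1483
  Stage 3: F_3 = 10^(7.93/10) = 6.209, G_3 = 10^(−6.43/10) = 0.2275
  Stage 4: F_4 = 10^(6.20/10) = 4.169, G_4 = 10^(12.5/10) = 17.78
Friis cascade:
  F = 1.090 + (6.745 − 1)/33.11 + (6.209 − 1)/4.909 + (4.169 − 1)/1.117 = 5.162
NF = 10 log₁₀(5.162) = 7.13 dB

7.13 dB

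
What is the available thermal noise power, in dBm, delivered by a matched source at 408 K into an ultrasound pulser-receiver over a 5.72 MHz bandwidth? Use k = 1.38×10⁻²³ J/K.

−104.9 dBm

P_n = kTB = 1.38×10⁻²³ × 408 × 5.72×10⁶ = 3.22×10⁻¹⁴ W
In dBm: 10 log₁₀(3.22×10⁻¹⁴ / 10⁻³) = −104.9 dBm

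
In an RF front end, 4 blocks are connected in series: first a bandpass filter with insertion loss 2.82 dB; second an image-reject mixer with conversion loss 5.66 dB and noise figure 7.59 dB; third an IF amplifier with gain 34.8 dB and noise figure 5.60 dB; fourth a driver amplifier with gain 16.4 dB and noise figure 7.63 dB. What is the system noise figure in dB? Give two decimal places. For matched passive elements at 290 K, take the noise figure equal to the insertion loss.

Convert to linear (a loss of L dB is a gain of −L dB): F_i = 10^(NF_i/10), G_i = 10^(G_i,dB/10)
  Stage 1: F_1 = 10^(2.82/10) = 1.914, G_1 = 10^(−2.82/10) = 0.5224
  Stage 2: F_2 = 10^(7.59/10) = 5.741, G_2 = 10^(−5.66/10) = 0.2716
  Stage 3: F_3 = 10^(5.60/10) = 3.631, G_3 = 10^(34.8/10) = 3020
  Stage 4: F_4 = 10^(7.63/10) = 5.794, G_4 = 10^(16.4/10) = 43.65
Friis cascade:
  F = 1.914 + (5.741 − 1)/0.5224 + (3.631 − 1)/0.1419 + (5.794 − 1)/428.5 = 29.54
NF = 10 log₁₀(29.54) = 14.70 dB

14.70 dB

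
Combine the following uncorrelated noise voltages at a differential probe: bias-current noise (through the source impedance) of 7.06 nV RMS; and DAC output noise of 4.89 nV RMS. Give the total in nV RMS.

Uncorrelated sources add in power (mean-square): V_tot = √(ΣV_i²)
V_tot = √[(7.06×10⁻⁹)² + (4.89×10⁻⁹)²] = 8.59×10⁻⁹ V = 8.59 nV

8.59 nV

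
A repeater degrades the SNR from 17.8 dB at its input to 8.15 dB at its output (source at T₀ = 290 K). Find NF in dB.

NF (dB) = SNR_in(dB) − SNR_out(dB) when the source is at T₀
NF = 17.8 − 8.15 = 9.65 dB

9.65 dB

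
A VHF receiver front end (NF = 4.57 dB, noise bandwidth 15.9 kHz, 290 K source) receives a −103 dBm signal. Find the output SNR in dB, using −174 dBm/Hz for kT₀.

24.4 dB

Noise floor: N = −174 + 10 log₁₀(B) + NF
10 log₁₀(1.59×10⁴) = 42.01 dB
N = −174 + 42.01 + 4.57 = −127.42 dBm
SNR = P_sig − N = −103 − (−127.42) = 24.42 dB → 24.4 dB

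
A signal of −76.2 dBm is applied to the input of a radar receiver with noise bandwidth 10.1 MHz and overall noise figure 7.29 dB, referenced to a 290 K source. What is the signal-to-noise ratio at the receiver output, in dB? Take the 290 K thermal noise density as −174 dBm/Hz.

Noise floor: N = −174 + 10 log₁₀(B) + NF
10 log₁₀(1.01×10⁷) = 70.04 dB
N = −174 + 70.04 + 7.29 = −96.67 dBm
SNR = P_sig − N = −76.2 − (−96.67) = 20.47 dB → 20.5 dB

20.5 dB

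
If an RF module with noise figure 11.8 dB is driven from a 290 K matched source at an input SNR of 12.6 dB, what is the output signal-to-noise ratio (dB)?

By definition F = SNR_in/SNR_out, so in dB: SNR_out = SNR_in − NF
SNR_out = 12.6 − 11.8 = 0.8 dB

0.8 dB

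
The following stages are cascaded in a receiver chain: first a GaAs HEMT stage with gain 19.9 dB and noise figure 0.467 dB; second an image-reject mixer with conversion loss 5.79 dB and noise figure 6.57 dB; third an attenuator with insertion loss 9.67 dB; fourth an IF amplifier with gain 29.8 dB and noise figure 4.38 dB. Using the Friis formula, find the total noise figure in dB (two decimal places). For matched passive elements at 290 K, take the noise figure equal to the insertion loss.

Convert to linear (a loss of L dB is a gain of −L dB): F_i = 10^(NF_i/10), G_i = 10^(G_i,dB/10)
  Stage 1: F_1 = 10^(0.467/10) = 1.114, G_1 = 10^(19.9/10) = 97.72
  Stage 2: F_2 = 10^(6.57/10) = 4.539, G_2 = 10^(−5.79/10) = 0.2636
  Stage 3: F_3 = 10^(9.67/10) = 9.268, G_3 = 10^(−9.67/10) = 0.1079
  Stage 4: F_4 = 10^(4.38/10) = 2.742, G_4 = 10^(29.8/10) = 955.0
Friis cascade:
  F = 1.114 + (4.539 − 1)/97.72 + (9.268 − 1)/25.76 + (2.742 − 1)/2.780 = 2.097
NF = 10 log₁₀(2.097) = 3.22 dB

3.22 dB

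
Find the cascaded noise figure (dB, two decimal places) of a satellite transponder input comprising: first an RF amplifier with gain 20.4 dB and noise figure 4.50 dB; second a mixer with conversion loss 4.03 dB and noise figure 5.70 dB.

4.54 dB

Convert to linear (a loss of L dB is a gain of −L dB): F_i = 10^(NF_i/10), G_i = 10^(G_i,dB/10)
  Stage 1: F_1 = 10^(4.50/10) = 2.818, G_1 = 10^(20.4/10) = 109.6
  Stage 2: F_2 = 10^(5.70/10) = 3.715, G_2 = 10^(−4.03/10) = 0.3954
Friis cascade:
  F = 2.818 + (3.715 − 1)/109.6 = 2.843
NF = 10 log₁₀(2.843) = 4.54 dB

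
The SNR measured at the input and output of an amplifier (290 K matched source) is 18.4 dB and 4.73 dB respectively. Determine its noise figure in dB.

13.67 dB

NF (dB) = SNR_in(dB) − SNR_out(dB) when the source is at T₀
NF = 18.4 − 4.73 = 13.67 dB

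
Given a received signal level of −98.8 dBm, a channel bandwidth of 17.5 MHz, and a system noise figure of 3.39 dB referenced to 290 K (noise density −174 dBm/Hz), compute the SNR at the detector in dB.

−0.6 dB

Noise floor: N = −174 + 10 log₁₀(B) + NF
10 log₁₀(1.75×10⁷) = 72.43 dB
N = −174 + 72.43 + 3.39 = −98.18 dBm
SNR = P_sig − N = −98.8 − (−98.18) = −0.62 dB → −0.6 dB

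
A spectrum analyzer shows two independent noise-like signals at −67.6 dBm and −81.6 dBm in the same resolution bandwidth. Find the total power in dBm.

Convert to linear, add, convert back:
P₁ = 1.74×10⁻¹⁰ W, P₂ = 6.92×10⁻¹² W
P_tot = 1.81×10⁻¹⁰ W → 10 log₁₀(P_tot / 10⁻³) = −67.4 dBm

−67.4 dBm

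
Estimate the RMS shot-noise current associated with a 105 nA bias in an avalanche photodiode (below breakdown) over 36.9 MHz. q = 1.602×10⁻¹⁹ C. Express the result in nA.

I_n = √(2qI·B)
2qI·B = 2 × 1.602×10⁻¹⁹ × 1.05×10⁻⁷ × 3.69×10⁷ = 1.24×10⁻¹⁸ A²
I_n = √(1.24×10⁻¹⁸) = 1.11×10⁻⁹ A = 1.11 nA

1.11 nA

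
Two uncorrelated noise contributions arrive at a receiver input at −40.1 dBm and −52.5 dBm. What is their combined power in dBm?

−39.9 dBm

Convert to linear, add, convert back:
P₁ = 9.77×10⁻⁸ W, P₂ = 5.62×10⁻⁹ W
P_tot = 1.03×10⁻⁷ W → 10 log₁₀(P_tot / 10⁻³) = −39.9 dBm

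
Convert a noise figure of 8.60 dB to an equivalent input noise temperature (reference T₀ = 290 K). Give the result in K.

1811 K

F = 10^(8.60/10) = 7.24436
T_e = (F − 1)·T₀ = (7.24436 − 1) × 290 = 1811 K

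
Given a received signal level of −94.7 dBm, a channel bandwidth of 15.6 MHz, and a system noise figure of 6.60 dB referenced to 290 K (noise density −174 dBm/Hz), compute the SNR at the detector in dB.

0.8 dB

Noise floor: N = −174 + 10 log₁₀(B) + NF
10 log₁₀(1.56×10⁷) = 71.93 dB
N = −174 + 71.93 + 6.60 = −95.47 dBm
SNR = P_sig − N = −94.7 − (−95.47) = 0.77 dB → 0.8 dB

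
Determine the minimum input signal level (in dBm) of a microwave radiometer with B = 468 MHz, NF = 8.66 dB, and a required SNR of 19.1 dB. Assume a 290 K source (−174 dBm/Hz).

−59.5 dBm

Sensitivity = −174 + 10 log₁₀(B) + NF + SNR_min
= −174 + 86.7 + 8.66 + 19.1
= −59.54 dBm → −59.5 dBm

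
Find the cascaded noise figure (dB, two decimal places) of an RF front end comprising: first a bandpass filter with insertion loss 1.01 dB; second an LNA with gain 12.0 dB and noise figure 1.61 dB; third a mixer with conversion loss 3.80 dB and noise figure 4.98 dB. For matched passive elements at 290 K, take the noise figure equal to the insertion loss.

3.01 dB

Convert to linear (a loss of L dB is a gain of −L dB): F_i = 10^(NF_i/10), G_i = 10^(G_i,dB/10)
  Stage 1: F_1 = 10^(1.01/10) = 1.262, G_1 = 10^(−1.01/10) = 0.7925
  Stage 2: F_2 = 10^(1.61/10) = 1.449, G_2 = 10^(12.0/10) = 15.85
  Stage 3: F_3 = 10^(4.98/10) = 3.148, G_3 = 10^(−3.80/10) = 0.4169
Friis cascade:
  F = 1.262 + (1.449 − 1)/0.7925 + (3.148 − 1)/12.56 = 1.999
NF = 10 log₁₀(1.999) = 3.01 dB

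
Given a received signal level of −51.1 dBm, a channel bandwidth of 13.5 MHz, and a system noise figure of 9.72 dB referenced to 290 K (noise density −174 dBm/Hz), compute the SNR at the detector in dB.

Noise floor: N = −174 + 10 log₁₀(B) + NF
10 log₁₀(1.35×10⁷) = 71.3 dB
N = −174 + 71.3 + 9.72 = −92.98 dBm
SNR = P_sig − N = −51.1 − (−92.98) = 41.88 dB → 41.9 dB

41.9 dB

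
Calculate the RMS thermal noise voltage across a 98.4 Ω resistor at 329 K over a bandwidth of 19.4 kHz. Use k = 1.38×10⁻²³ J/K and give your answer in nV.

V_n = √(4kTRB)
4kTRB = 4 × 1.38×10⁻²³ × 329 × 9.84×10¹ × 1.94×10⁴ = 3.47×10⁻¹⁴ V²
V_n = √(3.47×10⁻¹⁴) = 1.86×10⁻⁷ V = 186 nV

186 nV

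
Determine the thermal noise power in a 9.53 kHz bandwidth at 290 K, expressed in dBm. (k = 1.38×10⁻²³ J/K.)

−134.2 dBm

P_n = kTB = 1.38×10⁻²³ × 290 × 9.53×10³ = 3.81×10⁻¹⁷ W
In dBm: 10 log₁₀(3.81×10⁻¹⁷ / 10⁻³) = −134.2 dBm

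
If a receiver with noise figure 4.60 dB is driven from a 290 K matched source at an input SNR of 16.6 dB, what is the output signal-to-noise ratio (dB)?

12.00 dB

By definition F = SNR_in/SNR_out, so in dB: SNR_out = SNR_in − NF
SNR_out = 16.6 − 4.60 = 12.00 dB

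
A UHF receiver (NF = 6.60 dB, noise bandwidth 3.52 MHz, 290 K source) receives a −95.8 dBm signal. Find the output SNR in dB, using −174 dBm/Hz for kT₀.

6.1 dB

Noise floor: N = −174 + 10 log₁₀(B) + NF
10 log₁₀(3.52×10⁶) = 65.47 dB
N = −174 + 65.47 + 6.60 = −101.93 dBm
SNR = P_sig − N = −95.8 − (−101.93) = 6.13 dB → 6.1 dB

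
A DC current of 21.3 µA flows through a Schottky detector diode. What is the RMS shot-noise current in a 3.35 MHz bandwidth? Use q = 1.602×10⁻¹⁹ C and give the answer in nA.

I_n = √(2qI·B)
2qI·B = 2 × 1.602×10⁻¹⁹ × 2.13×10⁻⁵ × 3.35×10⁶ = 2.29×10⁻¹⁷ A²
I_n = √(2.29×10⁻¹⁷) = 4.78×10⁻⁹ A = 4.78 nA

4.78 nA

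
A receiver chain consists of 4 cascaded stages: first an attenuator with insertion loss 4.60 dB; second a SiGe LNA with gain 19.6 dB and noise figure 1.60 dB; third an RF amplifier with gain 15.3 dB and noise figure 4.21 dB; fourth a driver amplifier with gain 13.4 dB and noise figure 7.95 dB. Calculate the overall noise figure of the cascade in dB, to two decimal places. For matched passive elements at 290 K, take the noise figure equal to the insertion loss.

Convert to linear (a loss of L dB is a gain of −L dB): F_i = 10^(NF_i/10), G_i = 10^(G_i,dB/10)
  Stage 1: F_1 = 10^(4.60/10) = 2.884, G_1 = 10^(−4.60/10) = 0.3467
  Stage 2: F_2 = 10^(1.60/10) = 1.445, G_2 = 10^(19.6/10) = 91.20
  Stage 3: F_3 = 10^(4.21/10) = 2.636, G_3 = 10^(15.3/10) = 33.88
  Stage 4: F_4 = 10^(7.95/10) = 6.237, G_4 = 10^(13.4/10) = 21.88
Friis cascade:
  F = 2.884 + (1.445 − 1)/0.3467 + (2.636 − 1)/31.62 + (6.237 − 1)/1072 = 4.225
NF = 10 log₁₀(4.225) = 6.26 dB

6.26 dB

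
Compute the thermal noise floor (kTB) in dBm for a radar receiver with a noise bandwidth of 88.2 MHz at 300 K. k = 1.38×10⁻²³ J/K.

P_n = kTB = 1.38×10⁻²³ × 300 × 8.82×10⁷ = 3.65×10⁻¹³ W
In dBm: 10 log₁₀(3.65×10⁻¹³ / 10⁻³) = −94.4 dBm

−94.4 dBm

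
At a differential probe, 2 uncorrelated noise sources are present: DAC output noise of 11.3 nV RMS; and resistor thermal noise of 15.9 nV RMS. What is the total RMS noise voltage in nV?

19.5 nV

Uncorrelated sources add in power (mean-square): V_tot = √(ΣV_i²)
V_tot = √[(1.13×10⁻⁸)² + (1.59×10⁻⁸)²] = 1.95×10⁻⁸ V = 19.5 nV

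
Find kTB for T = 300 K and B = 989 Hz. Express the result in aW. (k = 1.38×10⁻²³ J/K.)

4.09 aW

P_n = kTB = 1.38×10⁻²³ × 300 × 9.89×10² = 4.09×10⁻¹⁸ W = 4.09 aW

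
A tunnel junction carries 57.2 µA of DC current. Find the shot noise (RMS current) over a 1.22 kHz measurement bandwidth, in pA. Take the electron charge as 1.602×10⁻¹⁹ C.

I_n = √(2qI·B)
2qI·B = 2 × 1.602×10⁻¹⁹ × 5.72×10⁻⁵ × 1.22×10³ = 2.24×10⁻²⁰ A²
I_n = √(2.24×10⁻²⁰) = 1.50×10⁻¹⁰ A = 150 pA

150 pA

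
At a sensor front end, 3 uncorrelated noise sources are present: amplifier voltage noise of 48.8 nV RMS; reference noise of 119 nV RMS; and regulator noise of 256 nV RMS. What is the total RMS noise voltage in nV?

Uncorrelated sources add in power (mean-square): V_tot = √(ΣV_i²)
V_tot = √[(4.88×10⁻⁸)² + (1.19×10⁻⁷)² + (2.56×10⁻⁷)²] = 2.86×10⁻⁷ V = 286 nV

286 nV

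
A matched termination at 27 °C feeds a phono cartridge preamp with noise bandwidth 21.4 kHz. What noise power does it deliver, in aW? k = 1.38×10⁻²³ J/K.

T = 27 °C + 273.15 = 300.15 K
P_n = kTB = 1.38×10⁻²³ × 300.15 × 2.14×10⁴ = 8.86×10⁻¹⁷ W = 88.6 aW

88.6 aW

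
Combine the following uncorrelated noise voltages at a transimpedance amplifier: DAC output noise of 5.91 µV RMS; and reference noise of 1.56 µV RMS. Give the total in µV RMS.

6.11 µV

Uncorrelated sources add in power (mean-square): V_tot = √(ΣV_i²)
V_tot = √[(5.91×10⁻⁶)² + (1.56×10⁻⁶)²] = 6.11×10⁻⁶ V = 6.11 µV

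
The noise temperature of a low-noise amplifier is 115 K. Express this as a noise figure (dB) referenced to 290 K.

1.45 dB

F = 1 + T_e/T₀ = 1 + 115/290 = 1.39655
NF = 10 log₁₀(1.39655) = 1.45 dB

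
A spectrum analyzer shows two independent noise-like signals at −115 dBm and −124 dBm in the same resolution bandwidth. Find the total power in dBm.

Convert to linear, add, convert back:
P₁ = 3.16×10⁻¹⁵ W, P₂ = 3.98×10⁻¹⁶ W
P_tot = 3.56×10⁻¹⁵ W → 10 log₁₀(P_tot / 10⁻³) = −114.5 dBm

−114.5 dBm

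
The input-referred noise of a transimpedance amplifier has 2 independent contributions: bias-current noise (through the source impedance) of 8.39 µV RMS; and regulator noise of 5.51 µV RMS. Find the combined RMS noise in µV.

Uncorrelated sources add in power (mean-square): V_tot = √(ΣV_i²)
V_tot = √[(8.39×10⁻⁶)² + (5.51×10⁻⁶)²] = 1.00×10⁻⁵ V = 10.0 µV

10.0 µV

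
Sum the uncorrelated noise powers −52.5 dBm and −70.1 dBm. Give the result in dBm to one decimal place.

−52.4 dBm

Convert to linear, add, convert back:
P₁ = 5.62×10⁻⁹ W, P₂ = 9.77×10⁻¹¹ W
P_tot = 5.72×10⁻⁹ W → 10 log₁₀(P_tot / 10⁻³) = −52.4 dBm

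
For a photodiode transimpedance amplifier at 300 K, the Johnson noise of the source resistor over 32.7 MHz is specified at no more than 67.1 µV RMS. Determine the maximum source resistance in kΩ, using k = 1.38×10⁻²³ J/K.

Johnson–Nyquist: V_n = √(4kTRB) ⇒ R = V_n² / (4kTB)
4kTB = 4 × 1.38×10⁻²³ × 300 × 3.27×10⁷ = 5.42×10⁻¹³
R = (6.71×10⁻⁵)² / 5.42×10⁻¹³ = 8.31×10³ Ω = 8.31 kΩ

8.31 kΩ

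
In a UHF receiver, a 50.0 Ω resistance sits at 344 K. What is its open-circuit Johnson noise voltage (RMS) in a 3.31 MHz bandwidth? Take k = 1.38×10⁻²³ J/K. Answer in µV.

1.77 µV

V_n = √(4kTRB)
4kTRB = 4 × 1.38×10⁻²³ × 344 × 5.00×10¹ × 3.31×10⁶ = 3.14×10⁻¹² V²
V_n = √(3.14×10⁻¹²) = 1.77×10⁻⁶ V = 1.77 µV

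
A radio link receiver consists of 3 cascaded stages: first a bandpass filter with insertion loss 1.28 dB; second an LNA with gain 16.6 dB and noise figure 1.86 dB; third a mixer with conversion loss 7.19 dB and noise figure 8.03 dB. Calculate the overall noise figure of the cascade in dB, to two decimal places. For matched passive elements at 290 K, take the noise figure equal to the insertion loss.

3.46 dB

Convert to linear (a loss of L dB is a gain of −L dB): F_i = 10^(NF_i/10), G_i = 10^(G_i,dB/10)
  Stage 1: F_1 = 10^(1.28/10) = 1.343, G_1 = 10^(−1.28/10) = 0.7447
  Stage 2: F_2 = 10^(1.86/10) = 1.535, G_2 = 10^(16.6/10) = 45.71
  Stage 3: F_3 = 10^(8.03/10) = 6.353, G_3 = 10^(−7.19/10) = 0.1910
Friis cascade:
  F = 1.343 + (1.535 − 1)/0.7447 + (6.353 − 1)/34.04 = 2.218
NF = 10 log₁₀(2.218) = 3.46 dB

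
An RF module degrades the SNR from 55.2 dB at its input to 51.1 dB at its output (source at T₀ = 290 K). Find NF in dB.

NF (dB) = SNR_in(dB) − SNR_out(dB) when the source is at T₀
NF = 55.2 − 51.1 = 4.1 dB

4.1 dB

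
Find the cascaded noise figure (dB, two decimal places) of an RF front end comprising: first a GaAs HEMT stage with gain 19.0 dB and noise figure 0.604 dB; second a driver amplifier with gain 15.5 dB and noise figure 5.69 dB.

Convert to linear (a loss of L dB is a gain of −L dB): F_i = 10^(NF_i/10), G_i = 10^(G_i,dB/10)
  Stage 1: F_1 = 10^(0.604/10) = 1.149, G_1 = 10^(19.0/10) = 79.43
  Stage 2: F_2 = 10^(5.69/10) = 3.707, G_2 = 10^(15.5/10) = 35.48
Friis cascade:
  F = 1.149 + (3.707 − 1)/79.43 = 1.183
NF = 10 log₁₀(1.183) = 0.73 dB

0.73 dB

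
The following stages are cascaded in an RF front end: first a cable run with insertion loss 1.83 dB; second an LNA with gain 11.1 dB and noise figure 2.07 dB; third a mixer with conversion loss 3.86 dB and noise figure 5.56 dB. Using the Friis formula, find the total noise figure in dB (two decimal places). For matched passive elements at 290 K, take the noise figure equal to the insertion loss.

Convert to linear (a loss of L dB is a gain of −L dB): F_i = 10^(NF_i/10), G_i = 10^(G_i,dB/10)
  Stage 1: F_1 = 10^(1.83/10) = 1.524, G_1 = 10^(−1.83/10) = 0.6561
  Stage 2: F_2 = 10^(2.07/10) = 1.611, G_2 = 10^(11.1/10) = 12.88
  Stage 3: F_3 = 10^(5.56/10) = 3.597, G_3 = 10^(−3.86/10) = 0.4111
Friis cascade:
  F = 1.524 + (1.611 − 1)/0.6561 + (3.597 − 1)/8.453 = 2.762
NF = 10 log₁₀(2.762) = 4.41 dB

4.41 dB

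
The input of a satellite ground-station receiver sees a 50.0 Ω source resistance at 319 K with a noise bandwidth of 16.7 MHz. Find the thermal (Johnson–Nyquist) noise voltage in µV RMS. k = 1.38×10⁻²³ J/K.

3.83 µV

V_n = √(4kTRB)
4kTRB = 4 × 1.38×10⁻²³ × 319 × 5.00×10¹ × 1.67×10⁷ = 1.47×10⁻¹¹ V²
V_n = √(1.47×10⁻¹¹) = 3.83×10⁻⁶ V = 3.83 µV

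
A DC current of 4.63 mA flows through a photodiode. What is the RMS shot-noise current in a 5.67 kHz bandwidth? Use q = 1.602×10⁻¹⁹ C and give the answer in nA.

2.90 nA

I_n = √(2qI·B)
2qI·B = 2 × 1.602×10⁻¹⁹ × 4.63×10⁻³ × 5.67×10³ = 8.41×10⁻¹⁸ A²
I_n = √(8.41×10⁻¹⁸) = 2.90×10⁻⁹ A = 2.90 nA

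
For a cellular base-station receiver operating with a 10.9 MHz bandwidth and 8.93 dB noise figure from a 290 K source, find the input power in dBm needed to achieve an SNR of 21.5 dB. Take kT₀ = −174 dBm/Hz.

Sensitivity = −174 + 10 log₁₀(B) + NF + SNR_min
= −174 + 70.37 + 8.93 + 21.5
= −73.20 dBm → −73.2 dBm

−73.2 dBm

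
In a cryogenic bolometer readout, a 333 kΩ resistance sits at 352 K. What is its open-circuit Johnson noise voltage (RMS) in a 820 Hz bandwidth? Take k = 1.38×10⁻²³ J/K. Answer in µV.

V_n = √(4kTRB)
4kTRB = 4 × 1.38×10⁻²³ × 352 × 3.33×10⁵ × 8.20×10² = 5.31×10⁻¹² V²
V_n = √(5.31×10⁻¹²) = 2.30×10⁻⁶ V = 2.30 µV

2.30 µV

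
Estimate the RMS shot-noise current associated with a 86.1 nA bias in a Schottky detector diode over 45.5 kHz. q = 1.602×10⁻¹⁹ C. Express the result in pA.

35.4 pA

I_n = √(2qI·B)
2qI·B = 2 × 1.602×10⁻¹⁹ × 8.61×10⁻⁸ × 4.55×10⁴ = 1.26×10⁻²¹ A²
I_n = √(1.26×10⁻²¹) = 3.54×10⁻¹¹ A = 35.4 pA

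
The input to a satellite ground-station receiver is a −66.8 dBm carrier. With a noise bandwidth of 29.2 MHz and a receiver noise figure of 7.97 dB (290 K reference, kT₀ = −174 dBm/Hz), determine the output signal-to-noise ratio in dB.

Noise floor: N = −174 + 10 log₁₀(B) + NF
10 log₁₀(2.92×10⁷) = 74.65 dB
N = −174 + 74.65 + 7.97 = −91.38 dBm
SNR = P_sig − N = −66.8 − (−91.38) = 24.58 dB → 24.6 dB

24.6 dB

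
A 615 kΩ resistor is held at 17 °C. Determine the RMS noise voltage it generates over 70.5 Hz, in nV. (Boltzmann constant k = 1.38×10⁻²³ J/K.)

833 nV

T = 17 °C + 273.15 = 290.15 K
V_n = √(4kTRB)
4kTRB = 4 × 1.38×10⁻²³ × 290.15 × 6.15×10⁵ × 7.05×10¹ = 6.94×10⁻¹³ V²
V_n = √(6.94×10⁻¹³) = 8.33×10⁻⁷ V = 833 nV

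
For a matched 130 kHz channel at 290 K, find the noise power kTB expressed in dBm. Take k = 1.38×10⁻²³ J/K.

−122.8 dBm

P_n = kTB = 1.38×10⁻²³ × 290 × 1.30×10⁵ = 5.20×10⁻¹⁶ W
In dBm: 10 log₁₀(5.20×10⁻¹⁶ / 10⁻³) = −122.8 dBm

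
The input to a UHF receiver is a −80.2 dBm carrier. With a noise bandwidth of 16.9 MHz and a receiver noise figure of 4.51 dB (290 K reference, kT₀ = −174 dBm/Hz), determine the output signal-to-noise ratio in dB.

Noise floor: N = −174 + 10 log₁₀(B) + NF
10 log₁₀(1.69×10⁷) = 72.28 dB
N = −174 + 72.28 + 4.51 = −97.21 dBm
SNR = P_sig − N = −80.2 − (−97.21) = 17.01 dB → 17.0 dB

17.0 dB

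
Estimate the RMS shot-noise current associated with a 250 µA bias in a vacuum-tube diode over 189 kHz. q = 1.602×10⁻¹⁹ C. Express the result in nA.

3.89 nA

I_n = √(2qI·B)
2qI·B = 2 × 1.602×10⁻¹⁹ × 2.50×10⁻⁴ × 1.89×10⁵ = 1.51×10⁻¹⁷ A²
I_n = √(1.51×10⁻¹⁷) = 3.89×10⁻⁹ A = 3.89 nA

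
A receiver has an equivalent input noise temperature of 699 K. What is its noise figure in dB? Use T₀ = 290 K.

5.33 dB

F = 1 + T_e/T₀ = 1 + 699/290 = 3.41034
NF = 10 log₁₀(3.41034) = 5.33 dB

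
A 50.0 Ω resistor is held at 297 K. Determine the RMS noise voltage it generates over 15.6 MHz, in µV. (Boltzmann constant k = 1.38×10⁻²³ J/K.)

V_n = √(4kTRB)
4kTRB = 4 × 1.38×10⁻²³ × 297 × 5.00×10¹ × 1.56×10⁷ = 1.28×10⁻¹¹ V²
V_n = √(1.28×10⁻¹¹) = 3.58×10⁻⁶ V = 3.58 µV

3.58 µV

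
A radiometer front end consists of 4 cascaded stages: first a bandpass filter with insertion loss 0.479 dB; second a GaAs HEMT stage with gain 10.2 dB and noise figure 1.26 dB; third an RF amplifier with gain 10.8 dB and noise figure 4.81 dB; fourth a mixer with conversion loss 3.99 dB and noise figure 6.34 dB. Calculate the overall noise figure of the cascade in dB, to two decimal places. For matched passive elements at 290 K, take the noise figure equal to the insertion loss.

2.40 dB

Convert to linear (a loss of L dB is a gain of −L dB): F_i = 10^(NF_i/10), G_i = 10^(G_i,dB/10)
  Stage 1: F_1 = 10^(0.479/10) = 1.117, G_1 = 10^(−0.479/10) = 0.8956
  Stage 2: F_2 = 10^(1.26/10) = 1.337, G_2 = 10^(10.2/10) = 10.47
  Stage 3: F_3 = 10^(4.81/10) = 3.027, G_3 = 10^(10.8/10) = 12.02
  Stage 4: F_4 = 10^(6.34/10) = 4.305, G_4 = 10^(−3.99/10) = 0.3990
Friis cascade:
  F = 1.117 + (1.337 − 1)/0.8956 + (3.027 − 1)/9.378 + (4.305 − 1)/112.7 = 1.738
NF = 10 log₁₀(1.738) = 2.40 dB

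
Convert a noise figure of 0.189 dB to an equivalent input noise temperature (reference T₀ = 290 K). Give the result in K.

F = 10^(0.189/10) = 1.04448
T_e = (F − 1)·T₀ = (1.04448 − 1) × 290 = 12.9 K

12.9 K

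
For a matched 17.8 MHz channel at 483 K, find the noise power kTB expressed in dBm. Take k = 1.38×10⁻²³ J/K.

P_n = kTB = 1.38×10⁻²³ × 483 × 1.78×10⁷ = 1.19×10⁻¹³ W
In dBm: 10 log₁₀(1.19×10⁻¹³ / 10⁻³) = −99.3 dBm

−99.3 dBm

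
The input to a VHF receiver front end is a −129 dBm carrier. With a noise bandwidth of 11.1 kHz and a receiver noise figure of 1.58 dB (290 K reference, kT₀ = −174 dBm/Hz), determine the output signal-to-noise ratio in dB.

Noise floor: N = −174 + 10 log₁₀(B) + NF
10 log₁₀(1.11×10⁴) = 40.45 dB
N = −174 + 40.45 + 1.58 = −131.97 dBm
SNR = P_sig − N = −129 − (−131.97) = 2.97 dB → 3.0 dB

3.0 dB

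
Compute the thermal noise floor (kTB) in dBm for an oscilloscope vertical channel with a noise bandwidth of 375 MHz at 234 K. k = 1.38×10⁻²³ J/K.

P_n = kTB = 1.38×10⁻²³ × 234 × 3.75×10⁸ = 1.21×10⁻¹² W
In dBm: 10 log₁₀(1.21×10⁻¹² / 10⁻³) = −89.2 dBm

−89.2 dBm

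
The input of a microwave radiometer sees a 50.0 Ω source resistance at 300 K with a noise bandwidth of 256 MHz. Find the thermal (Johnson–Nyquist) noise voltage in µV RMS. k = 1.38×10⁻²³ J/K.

V_n = √(4kTRB)
4kTRB = 4 × 1.38×10⁻²³ × 300 × 5.00×10¹ × 2.56×10⁸ = 2.12×10⁻¹⁰ V²
V_n = √(2.12×10⁻¹⁰) = 1.46×10⁻⁵ V = 14.6 µV

14.6 µV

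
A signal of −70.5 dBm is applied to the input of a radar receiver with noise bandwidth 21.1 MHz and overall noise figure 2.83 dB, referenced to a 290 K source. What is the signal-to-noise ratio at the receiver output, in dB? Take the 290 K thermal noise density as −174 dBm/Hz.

27.4 dB

Noise floor: N = −174 + 10 log₁₀(B) + NF
10 log₁₀(2.11×10⁷) = 73.24 dB
N = −174 + 73.24 + 2.83 = −97.93 dBm
SNR = P_sig − N = −70.5 − (−97.93) = 27.43 dB → 27.4 dB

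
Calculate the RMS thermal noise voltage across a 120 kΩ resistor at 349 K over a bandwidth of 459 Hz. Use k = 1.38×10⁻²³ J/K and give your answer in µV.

1.03 µV

V_n = √(4kTRB)
4kTRB = 4 × 1.38×10⁻²³ × 349 × 1.20×10⁵ × 4.59×10² = 1.06×10⁻¹² V²
V_n = √(1.06×10⁻¹²) = 1.03×10⁻⁶ V = 1.03 µV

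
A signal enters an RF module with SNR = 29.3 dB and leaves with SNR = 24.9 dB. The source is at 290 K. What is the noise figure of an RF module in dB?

4.4 dB

NF (dB) = SNR_in(dB) − SNR_out(dB) when the source is at T₀
NF = 29.3 − 24.9 = 4.4 dB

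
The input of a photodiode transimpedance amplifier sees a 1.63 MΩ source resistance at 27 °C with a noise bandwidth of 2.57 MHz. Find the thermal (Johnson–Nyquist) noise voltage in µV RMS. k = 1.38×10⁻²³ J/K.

T = 27 °C + 273.15 = 300.15 K
V_n = √(4kTRB)
4kTRB = 4 × 1.38×10⁻²³ × 300.15 × 1.63×10⁶ × 2.57×10⁶ = 6.94×10⁻⁸ V²
V_n = √(6.94×10⁻⁸) = 2.63×10⁻⁴ V = 263 µV

263 µV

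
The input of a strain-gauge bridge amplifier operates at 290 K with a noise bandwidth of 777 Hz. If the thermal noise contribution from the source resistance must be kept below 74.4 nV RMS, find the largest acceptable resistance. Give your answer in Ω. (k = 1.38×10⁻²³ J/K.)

445 Ω

Johnson–Nyquist: V_n = √(4kTRB) ⇒ R = V_n² / (4kTB)
4kTB = 4 × 1.38×10⁻²³ × 290 × 7.77×10² = 1.24×10⁻¹⁷
R = (7.44×10⁻⁸)² / 1.24×10⁻¹⁷ = 4.45×10² Ω = 445 Ω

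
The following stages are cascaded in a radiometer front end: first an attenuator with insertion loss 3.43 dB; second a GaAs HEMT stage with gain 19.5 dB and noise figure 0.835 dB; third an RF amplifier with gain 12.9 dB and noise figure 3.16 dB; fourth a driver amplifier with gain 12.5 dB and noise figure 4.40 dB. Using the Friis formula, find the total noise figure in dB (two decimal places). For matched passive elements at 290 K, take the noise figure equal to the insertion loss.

Convert to linear (a loss of L dB is a gain of −L dB): F_i = 10^(NF_i/10), G_i = 10^(G_i,dB/10)
  Stage 1: F_1 = 10^(3.43/10) = 2.203, G_1 = 10^(−3.43/10) = 0.4539
  Stage 2: F_2 = 10^(0.835/10) = 1.212, G_2 = 10^(19.5/10) = 89.13
  Stage 3: F_3 = 10^(3.16/10) = 2.070, G_3 = 10^(12.9/10) = 19.50
  Stage 4: F_4 = 10^(4.40/10) = 2.754, G_4 = 10^(12.5/10) = 17.78
Friis cascade:
  F = 2.203 + (1.212 − 1)/0.4539 + (2.070 − 1)/40.46 + (2.754 − 1)/788.9 = 2.699
NF = 10 log₁₀(2.699) = 4.31 dB

4.31 dB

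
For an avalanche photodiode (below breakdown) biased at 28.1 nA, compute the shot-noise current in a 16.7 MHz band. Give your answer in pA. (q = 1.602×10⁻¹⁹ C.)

I_n = √(2qI·B)
2qI·B = 2 × 1.602×10⁻¹⁹ × 2.81×10⁻⁸ × 1.67×10⁷ = 1.50×10⁻¹⁹ A²
I_n = √(1.50×10⁻¹⁹) = 3.88×10⁻¹⁰ A = 388 pA

388 pA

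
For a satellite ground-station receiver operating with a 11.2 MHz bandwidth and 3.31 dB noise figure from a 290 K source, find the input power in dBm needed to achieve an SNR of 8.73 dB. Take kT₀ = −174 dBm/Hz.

−91.5 dBm

Sensitivity = −174 + 10 log₁₀(B) + NF + SNR_min
= −174 + 70.49 + 3.31 + 8.73
= −91.47 dBm → −91.5 dBm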